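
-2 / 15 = -0.13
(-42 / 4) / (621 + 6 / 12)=-21/1243 = -0.02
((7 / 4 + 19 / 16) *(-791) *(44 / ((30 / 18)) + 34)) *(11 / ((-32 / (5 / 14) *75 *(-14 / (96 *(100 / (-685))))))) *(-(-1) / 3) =8821571/115080 = 76.66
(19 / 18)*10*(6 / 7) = 190/21 = 9.05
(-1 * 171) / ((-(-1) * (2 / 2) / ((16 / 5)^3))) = -700416/125 = -5603.33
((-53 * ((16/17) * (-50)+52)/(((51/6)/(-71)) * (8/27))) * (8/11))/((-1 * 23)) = -17068968/73117 = -233.45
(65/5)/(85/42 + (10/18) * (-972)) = -546/22595 = -0.02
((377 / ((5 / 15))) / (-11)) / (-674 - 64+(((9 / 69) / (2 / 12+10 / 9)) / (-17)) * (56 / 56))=0.14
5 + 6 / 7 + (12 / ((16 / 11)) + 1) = 15.11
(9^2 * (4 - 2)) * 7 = 1134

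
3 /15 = 1/5 = 0.20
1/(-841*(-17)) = 1/14297 = 0.00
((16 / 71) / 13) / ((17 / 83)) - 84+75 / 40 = -10298363/125528 = -82.04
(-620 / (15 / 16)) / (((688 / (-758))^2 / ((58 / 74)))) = -129133259/205239 = -629.18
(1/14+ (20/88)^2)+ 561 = 1901085/3388 = 561.12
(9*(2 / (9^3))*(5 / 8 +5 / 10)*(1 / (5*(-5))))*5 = -1/180 = -0.01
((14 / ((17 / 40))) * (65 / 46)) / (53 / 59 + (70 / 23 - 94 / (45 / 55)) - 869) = -4832100/101728799 = -0.05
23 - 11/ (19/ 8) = 349/19 = 18.37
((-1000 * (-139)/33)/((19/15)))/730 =4.56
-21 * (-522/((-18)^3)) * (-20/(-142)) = -0.26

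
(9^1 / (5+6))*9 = 81/11 = 7.36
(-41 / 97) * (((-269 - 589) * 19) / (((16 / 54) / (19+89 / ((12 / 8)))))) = 706813965/388 = 1821685.48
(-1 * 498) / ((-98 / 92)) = 22908/49 = 467.51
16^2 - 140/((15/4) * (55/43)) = 37424/165 = 226.81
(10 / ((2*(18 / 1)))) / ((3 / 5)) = 25/54 = 0.46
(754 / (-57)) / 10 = -377/285 = -1.32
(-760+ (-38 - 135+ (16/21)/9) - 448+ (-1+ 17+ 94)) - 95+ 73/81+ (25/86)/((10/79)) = -132897671/97524 = -1362.72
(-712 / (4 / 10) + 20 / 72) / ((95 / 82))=-262687/171 = -1536.18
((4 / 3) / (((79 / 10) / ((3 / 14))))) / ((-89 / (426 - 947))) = 10420/49217 = 0.21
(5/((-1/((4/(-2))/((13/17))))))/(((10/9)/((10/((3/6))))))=3060/13 = 235.38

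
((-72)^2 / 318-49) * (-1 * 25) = 43325/53 = 817.45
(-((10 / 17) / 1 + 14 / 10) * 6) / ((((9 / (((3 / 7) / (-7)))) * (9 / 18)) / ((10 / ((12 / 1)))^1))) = 338/2499 = 0.14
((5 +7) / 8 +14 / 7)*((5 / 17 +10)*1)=1225/34 = 36.03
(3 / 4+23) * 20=475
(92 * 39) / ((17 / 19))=68172/17 = 4010.12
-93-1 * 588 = -681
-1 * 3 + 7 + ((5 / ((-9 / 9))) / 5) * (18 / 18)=3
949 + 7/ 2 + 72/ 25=47769/50 = 955.38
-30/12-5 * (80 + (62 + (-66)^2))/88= -258.07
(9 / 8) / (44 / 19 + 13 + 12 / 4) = 57/928 = 0.06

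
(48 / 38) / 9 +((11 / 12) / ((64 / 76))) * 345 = 1370507/3648 = 375.69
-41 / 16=-2.56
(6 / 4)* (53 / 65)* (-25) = -795/26 = -30.58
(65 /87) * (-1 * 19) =-1235/87 = -14.20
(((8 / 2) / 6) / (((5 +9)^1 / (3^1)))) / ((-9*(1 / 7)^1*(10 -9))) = -1/9 = -0.11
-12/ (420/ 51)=-51/35 = -1.46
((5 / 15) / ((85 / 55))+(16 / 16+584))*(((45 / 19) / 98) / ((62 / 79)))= 17683755/981274 = 18.02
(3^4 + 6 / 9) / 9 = 245/27 = 9.07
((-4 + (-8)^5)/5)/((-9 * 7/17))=1768.65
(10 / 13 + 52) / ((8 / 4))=343/13 = 26.38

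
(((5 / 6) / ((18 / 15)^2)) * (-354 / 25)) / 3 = -295/108 = -2.73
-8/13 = -0.62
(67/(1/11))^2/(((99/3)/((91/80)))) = 4493489/240 = 18722.87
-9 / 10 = -0.90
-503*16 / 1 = -8048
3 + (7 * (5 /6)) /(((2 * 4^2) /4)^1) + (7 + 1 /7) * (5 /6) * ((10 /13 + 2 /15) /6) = 181801/39312 = 4.62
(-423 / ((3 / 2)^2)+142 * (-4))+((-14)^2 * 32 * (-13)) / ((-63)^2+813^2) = -251387332/332469 = -756.12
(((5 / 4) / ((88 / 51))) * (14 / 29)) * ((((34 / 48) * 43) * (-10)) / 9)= -2174725/183744 = -11.84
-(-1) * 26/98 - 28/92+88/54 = 48400/30429 = 1.59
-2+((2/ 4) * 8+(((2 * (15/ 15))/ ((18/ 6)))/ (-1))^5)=454/243 = 1.87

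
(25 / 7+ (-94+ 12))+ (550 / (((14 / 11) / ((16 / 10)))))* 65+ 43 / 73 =22926024/511 = 44865.02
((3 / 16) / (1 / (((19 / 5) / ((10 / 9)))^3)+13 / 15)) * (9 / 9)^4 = 0.21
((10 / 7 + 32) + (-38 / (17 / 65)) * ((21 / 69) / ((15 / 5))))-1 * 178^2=-260003872/8211 = -31665.31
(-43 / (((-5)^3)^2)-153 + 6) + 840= 10828082/15625 = 693.00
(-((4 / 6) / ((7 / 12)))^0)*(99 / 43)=-99/43 = -2.30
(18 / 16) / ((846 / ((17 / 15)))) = 17/11280 = 0.00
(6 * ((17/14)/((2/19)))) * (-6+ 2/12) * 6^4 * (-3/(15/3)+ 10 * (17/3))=-29337444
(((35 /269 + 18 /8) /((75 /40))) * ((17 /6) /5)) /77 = 43537/4660425 = 0.01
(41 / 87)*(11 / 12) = 451/1044 = 0.43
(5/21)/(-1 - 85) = -5/1806 = 0.00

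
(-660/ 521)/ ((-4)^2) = -165/2084 = -0.08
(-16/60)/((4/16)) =-1.07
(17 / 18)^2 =289/324 = 0.89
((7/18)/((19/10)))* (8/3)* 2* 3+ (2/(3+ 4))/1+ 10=16232/1197 = 13.56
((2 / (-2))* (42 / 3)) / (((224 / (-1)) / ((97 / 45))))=0.13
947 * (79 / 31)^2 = 5910227/961 = 6150.08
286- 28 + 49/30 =7789/30 = 259.63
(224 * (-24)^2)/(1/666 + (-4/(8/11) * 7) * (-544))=85929984/13948705 = 6.16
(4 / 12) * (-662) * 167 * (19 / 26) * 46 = -48312098/39 = -1238771.74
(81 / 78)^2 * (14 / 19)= 5103/6422 = 0.79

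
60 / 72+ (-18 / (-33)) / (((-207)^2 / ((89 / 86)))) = 11259943/13511718 = 0.83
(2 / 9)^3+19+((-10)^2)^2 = 7303859/729 = 10019.01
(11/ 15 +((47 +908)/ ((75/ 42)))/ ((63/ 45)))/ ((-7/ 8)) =-437.41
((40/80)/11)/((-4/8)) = -1/11 = -0.09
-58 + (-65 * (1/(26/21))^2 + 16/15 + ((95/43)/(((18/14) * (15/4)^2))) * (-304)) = -123597187/905580 = -136.48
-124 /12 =-31/3 = -10.33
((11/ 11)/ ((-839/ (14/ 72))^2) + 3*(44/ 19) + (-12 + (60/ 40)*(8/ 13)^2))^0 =1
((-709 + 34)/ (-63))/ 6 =25/14 = 1.79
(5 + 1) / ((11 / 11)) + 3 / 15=31/5 = 6.20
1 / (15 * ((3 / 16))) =0.36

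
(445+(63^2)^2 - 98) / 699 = 15753308/699 = 22536.92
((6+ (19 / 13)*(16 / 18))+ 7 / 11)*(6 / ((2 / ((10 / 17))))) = 102130/7293 = 14.00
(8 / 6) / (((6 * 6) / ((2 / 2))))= 1/27 = 0.04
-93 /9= -31/3 = -10.33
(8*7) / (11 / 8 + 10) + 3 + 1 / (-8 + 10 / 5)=605/78 = 7.76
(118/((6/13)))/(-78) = -59/18 = -3.28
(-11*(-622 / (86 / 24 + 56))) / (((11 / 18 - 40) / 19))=-2552688/46085 = -55.39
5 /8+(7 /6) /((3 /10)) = 325/72 = 4.51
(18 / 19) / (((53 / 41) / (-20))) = -14760/1007 = -14.66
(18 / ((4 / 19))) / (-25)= -171/50 = -3.42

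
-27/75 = -9/25 = -0.36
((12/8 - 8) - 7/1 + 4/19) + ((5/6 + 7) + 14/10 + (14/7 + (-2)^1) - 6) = -2866/285 = -10.06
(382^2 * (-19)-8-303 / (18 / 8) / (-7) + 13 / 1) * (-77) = 640454837/3 = 213484945.67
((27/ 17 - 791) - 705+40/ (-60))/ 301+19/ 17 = -3476/903 = -3.85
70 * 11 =770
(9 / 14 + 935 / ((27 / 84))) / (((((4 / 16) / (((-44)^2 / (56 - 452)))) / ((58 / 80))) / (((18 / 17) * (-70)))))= 467782876/153 = 3057404.42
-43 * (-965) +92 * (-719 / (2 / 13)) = -388467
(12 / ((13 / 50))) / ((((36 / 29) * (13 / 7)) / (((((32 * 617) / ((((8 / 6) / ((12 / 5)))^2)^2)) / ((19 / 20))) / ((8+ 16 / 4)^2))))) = 486975888/16055 = 30331.73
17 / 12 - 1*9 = -91/12 = -7.58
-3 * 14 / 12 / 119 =-1/34 = -0.03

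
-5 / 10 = -1/2 = -0.50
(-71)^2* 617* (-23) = -71536831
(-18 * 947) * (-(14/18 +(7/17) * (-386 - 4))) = -46310194/17 = -2724129.06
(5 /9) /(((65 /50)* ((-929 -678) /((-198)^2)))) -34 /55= -12689294/1149005 = -11.04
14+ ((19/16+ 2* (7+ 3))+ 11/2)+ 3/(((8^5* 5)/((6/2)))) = 6666249/163840 = 40.69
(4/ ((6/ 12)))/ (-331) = -8/331 = -0.02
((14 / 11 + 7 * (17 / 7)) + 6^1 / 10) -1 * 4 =818/55 = 14.87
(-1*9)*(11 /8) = -99/8 = -12.38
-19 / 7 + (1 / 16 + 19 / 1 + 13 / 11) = 21597/1232 = 17.53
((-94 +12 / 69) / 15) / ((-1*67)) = 2158/23115 = 0.09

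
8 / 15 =0.53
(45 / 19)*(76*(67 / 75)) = 804/5 = 160.80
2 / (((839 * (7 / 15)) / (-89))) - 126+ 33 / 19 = -13916883/111587 = -124.72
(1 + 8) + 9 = 18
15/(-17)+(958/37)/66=-10172/20757 = -0.49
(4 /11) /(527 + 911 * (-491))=-2/2457257 = 0.00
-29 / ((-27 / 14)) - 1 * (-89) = 2809/27 = 104.04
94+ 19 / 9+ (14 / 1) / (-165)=47533/495 = 96.03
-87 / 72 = -29/24 = -1.21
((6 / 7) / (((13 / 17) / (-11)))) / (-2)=561/91 = 6.16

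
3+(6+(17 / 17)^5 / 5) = 46/5 = 9.20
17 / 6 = 2.83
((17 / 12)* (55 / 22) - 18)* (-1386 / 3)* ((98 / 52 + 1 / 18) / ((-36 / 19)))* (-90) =576195235/936 = 615593.20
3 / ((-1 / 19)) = -57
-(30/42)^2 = -0.51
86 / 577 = 0.15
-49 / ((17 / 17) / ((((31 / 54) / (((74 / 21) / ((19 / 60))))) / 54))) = -202027/4315680 = -0.05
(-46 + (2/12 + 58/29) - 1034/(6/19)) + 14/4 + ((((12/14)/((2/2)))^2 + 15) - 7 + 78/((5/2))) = -3274.73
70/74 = 35/37 = 0.95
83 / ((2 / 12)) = 498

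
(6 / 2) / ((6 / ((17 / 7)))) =17/14 = 1.21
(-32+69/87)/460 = -181/2668 = -0.07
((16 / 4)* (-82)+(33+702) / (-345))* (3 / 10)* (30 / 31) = -68337/713 = -95.84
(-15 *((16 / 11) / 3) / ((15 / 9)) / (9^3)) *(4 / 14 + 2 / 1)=-256/18711 = -0.01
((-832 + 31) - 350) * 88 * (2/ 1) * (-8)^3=103718912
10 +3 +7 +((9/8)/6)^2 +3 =5897/256 = 23.04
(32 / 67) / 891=32/59697 = 0.00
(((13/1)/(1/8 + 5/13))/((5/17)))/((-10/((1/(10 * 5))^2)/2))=-5746/828125 = -0.01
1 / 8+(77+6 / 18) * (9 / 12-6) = -3247/8 = -405.88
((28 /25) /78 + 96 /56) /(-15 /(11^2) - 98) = -1427558/81033225 = -0.02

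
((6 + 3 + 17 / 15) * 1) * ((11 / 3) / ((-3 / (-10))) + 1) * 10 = 36176/27 = 1339.85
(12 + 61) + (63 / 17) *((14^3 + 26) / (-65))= -18769/221 = -84.93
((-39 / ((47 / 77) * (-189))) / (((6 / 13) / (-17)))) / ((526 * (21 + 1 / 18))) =-31603/28108914 = 0.00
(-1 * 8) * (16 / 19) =-128/19 = -6.74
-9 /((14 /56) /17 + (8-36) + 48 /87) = 1972/6011 = 0.33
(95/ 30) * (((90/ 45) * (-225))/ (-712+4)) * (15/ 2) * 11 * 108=2116125/118 = 17933.26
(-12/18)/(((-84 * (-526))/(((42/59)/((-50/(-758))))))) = -379/2327550 = 0.00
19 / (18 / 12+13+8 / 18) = 1.27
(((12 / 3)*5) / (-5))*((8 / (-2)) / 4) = 4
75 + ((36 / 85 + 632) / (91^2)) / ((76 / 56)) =143398387/1910545 = 75.06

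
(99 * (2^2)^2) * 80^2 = 10137600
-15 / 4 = -3.75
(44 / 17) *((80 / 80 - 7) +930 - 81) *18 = 667656/17 = 39273.88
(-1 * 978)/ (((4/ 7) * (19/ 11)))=-37653/38 = -990.87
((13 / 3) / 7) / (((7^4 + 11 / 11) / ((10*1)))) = 65/25221 = 0.00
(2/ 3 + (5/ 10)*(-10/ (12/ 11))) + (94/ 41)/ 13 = -23923/6396 = -3.74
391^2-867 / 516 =26295243/172 = 152879.32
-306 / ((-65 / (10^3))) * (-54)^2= 178459200/13 = 13727630.77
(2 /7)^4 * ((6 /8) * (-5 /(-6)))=10/2401 = 0.00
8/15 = 0.53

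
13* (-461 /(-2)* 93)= 557349/2 = 278674.50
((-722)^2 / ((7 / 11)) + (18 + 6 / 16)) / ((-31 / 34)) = -779858357/868 = -898454.33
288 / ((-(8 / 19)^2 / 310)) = -503595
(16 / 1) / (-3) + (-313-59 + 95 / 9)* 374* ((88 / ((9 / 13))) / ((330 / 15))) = -63264776/81 = -781046.62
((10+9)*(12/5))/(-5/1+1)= -11.40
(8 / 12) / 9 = 2/27 = 0.07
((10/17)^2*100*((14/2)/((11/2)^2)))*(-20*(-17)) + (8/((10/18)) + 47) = 2783.81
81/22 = 3.68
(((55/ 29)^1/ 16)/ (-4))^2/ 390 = 605/268689408 = 0.00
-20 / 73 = -0.27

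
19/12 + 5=79/12 = 6.58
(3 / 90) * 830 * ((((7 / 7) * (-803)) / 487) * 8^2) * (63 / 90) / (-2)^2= -3732344/7305 = -510.93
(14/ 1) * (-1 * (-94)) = 1316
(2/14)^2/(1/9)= 9/49 = 0.18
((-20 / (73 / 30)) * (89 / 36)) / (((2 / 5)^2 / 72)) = -667500/73 = -9143.84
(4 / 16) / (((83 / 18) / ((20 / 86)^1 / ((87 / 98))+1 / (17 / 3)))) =83649/3519034 = 0.02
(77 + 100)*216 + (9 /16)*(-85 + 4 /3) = 610959/16 = 38184.94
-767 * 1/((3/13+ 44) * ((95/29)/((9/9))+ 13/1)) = -4901/4600 = -1.07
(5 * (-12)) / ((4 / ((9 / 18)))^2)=-15/16 = -0.94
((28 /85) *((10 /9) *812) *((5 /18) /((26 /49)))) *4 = 11140640/17901 = 622.35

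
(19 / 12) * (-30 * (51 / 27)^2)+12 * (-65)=-153815/162 = -949.48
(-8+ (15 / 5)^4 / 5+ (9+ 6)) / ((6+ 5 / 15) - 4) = 348/35 = 9.94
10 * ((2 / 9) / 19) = 20/171 = 0.12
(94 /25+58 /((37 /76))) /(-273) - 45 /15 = -871253/252525 = -3.45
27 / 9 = 3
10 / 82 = 5/41 = 0.12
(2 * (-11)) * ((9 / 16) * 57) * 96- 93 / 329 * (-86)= -22270566/329 = -67691.69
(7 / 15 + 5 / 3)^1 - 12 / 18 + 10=11.47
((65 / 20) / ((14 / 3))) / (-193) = -39/10808 = 0.00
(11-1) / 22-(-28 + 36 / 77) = 27.99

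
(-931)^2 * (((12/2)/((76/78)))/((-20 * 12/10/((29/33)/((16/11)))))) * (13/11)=-223578719/1408 = -158791.70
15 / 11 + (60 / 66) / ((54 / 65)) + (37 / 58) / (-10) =412411/172260 = 2.39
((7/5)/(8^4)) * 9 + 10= 204863/20480 = 10.00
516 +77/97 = 50129/97 = 516.79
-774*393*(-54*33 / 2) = 271026162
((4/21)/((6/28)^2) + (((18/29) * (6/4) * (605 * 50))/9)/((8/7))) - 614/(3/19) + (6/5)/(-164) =-736044283/642060 = -1146.38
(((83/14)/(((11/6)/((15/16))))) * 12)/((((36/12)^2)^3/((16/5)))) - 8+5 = -5905/2079 = -2.84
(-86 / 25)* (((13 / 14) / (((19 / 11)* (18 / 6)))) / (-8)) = 6149/79800 = 0.08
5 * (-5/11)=-25/11 = -2.27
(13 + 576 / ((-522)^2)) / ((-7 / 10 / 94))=-13215460/7569 = -1746.00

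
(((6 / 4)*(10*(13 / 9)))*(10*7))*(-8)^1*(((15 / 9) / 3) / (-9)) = 182000/243 = 748.97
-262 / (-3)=262/3 = 87.33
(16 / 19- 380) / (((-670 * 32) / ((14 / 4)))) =12607/203680 = 0.06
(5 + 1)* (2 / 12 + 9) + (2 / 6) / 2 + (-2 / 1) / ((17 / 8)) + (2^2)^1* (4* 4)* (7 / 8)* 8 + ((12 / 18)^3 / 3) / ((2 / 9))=153817/306 = 502.67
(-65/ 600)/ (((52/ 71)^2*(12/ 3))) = -5041/99840 = -0.05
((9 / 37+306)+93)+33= 15993/37 = 432.24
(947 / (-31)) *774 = -732978/31 = -23644.45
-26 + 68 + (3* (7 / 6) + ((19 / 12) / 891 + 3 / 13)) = 6356641/138996 = 45.73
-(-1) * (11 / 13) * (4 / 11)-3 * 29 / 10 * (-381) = 430951/130 = 3315.01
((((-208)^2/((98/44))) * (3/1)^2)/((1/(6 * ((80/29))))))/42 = 685301760/9947 = 68895.32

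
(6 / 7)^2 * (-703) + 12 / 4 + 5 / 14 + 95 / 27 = -1348439/2646 = -509.61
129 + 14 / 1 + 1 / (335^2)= 16048176/112225 = 143.00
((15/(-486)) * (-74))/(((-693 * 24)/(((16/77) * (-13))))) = 4810/12966723 = 0.00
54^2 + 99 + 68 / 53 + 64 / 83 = 3017.05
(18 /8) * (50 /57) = 75/38 = 1.97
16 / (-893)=-16/893 = -0.02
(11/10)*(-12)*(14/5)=-924/25 = -36.96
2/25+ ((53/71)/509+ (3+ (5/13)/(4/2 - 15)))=465983357/152687275 = 3.05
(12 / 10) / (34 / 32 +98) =96/7925 = 0.01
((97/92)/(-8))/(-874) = 97/643264 = 0.00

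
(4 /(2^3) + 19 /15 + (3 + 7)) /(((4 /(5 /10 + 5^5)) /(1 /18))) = 510.79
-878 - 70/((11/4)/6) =-11338/11 = -1030.73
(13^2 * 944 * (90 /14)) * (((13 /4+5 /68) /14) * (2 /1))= 486939.11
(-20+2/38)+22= 39/19 = 2.05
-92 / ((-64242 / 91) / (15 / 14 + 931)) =3901651/32121 = 121.47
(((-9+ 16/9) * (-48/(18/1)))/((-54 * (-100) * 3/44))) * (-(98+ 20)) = -67496/10935 = -6.17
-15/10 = -3/2 = -1.50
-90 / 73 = -1.23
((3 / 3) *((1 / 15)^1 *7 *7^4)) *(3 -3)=0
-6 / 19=-0.32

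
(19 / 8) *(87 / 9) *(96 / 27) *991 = 2184164/27 = 80894.96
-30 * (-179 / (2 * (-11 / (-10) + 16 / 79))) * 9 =6363450/343 = 18552.33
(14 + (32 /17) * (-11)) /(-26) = 57/221 = 0.26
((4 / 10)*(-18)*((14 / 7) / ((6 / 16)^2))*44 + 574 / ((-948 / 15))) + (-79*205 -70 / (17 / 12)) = -20759.09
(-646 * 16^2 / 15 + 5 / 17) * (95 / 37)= -53415023/1887 = -28306.85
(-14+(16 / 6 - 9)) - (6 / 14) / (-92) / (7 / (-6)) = -137521/6762 = -20.34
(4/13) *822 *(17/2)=27948/13 = 2149.85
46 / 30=23/15 = 1.53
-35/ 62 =-0.56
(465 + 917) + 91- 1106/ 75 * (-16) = 128171/75 = 1708.95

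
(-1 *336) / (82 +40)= -168/61 = -2.75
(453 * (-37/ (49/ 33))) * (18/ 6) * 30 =-49780170/49 = -1015921.84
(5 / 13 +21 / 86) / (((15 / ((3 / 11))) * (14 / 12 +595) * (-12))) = -703/439899460 = 0.00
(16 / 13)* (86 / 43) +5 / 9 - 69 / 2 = -31.48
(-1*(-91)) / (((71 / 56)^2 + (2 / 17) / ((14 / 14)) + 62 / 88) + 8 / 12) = 160095936/5447345 = 29.39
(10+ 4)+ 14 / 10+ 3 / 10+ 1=167/10 = 16.70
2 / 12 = 1/6 = 0.17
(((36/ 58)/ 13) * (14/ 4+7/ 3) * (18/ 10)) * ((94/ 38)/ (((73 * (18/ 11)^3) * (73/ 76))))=437899/108487782 = 0.00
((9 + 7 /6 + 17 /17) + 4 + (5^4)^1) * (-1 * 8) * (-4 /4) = 15364/3 = 5121.33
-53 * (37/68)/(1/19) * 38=-20821.21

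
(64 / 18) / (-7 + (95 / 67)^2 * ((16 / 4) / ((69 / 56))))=-3303904/439761 = -7.51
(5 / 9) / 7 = 5/63 = 0.08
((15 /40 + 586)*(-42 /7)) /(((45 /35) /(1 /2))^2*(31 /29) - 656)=19997733/3688528 = 5.42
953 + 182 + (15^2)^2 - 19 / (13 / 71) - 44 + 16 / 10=3354899/65 = 51613.83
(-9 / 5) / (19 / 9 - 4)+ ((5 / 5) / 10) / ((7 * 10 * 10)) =113417/119000 = 0.95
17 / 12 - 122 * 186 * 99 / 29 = -26957603/348 = -77464.38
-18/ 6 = -3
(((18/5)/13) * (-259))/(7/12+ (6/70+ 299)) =-391608/1636193 = -0.24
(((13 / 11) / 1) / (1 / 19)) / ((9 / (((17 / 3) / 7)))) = 2.02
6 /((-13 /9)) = -54/13 = -4.15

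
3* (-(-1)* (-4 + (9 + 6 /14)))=114/7 = 16.29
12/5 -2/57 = 674/285 = 2.36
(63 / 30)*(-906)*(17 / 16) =-161721/80 = -2021.51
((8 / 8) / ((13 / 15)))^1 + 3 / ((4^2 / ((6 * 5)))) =705/104 = 6.78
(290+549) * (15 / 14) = 12585/14 = 898.93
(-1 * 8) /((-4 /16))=32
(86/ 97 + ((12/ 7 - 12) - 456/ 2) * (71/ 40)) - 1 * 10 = -2933759/6790 = -432.07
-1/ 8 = -0.12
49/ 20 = 2.45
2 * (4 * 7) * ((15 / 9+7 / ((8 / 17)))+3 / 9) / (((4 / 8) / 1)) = 1890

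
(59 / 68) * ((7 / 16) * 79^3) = 203625107/1088 = 187155.43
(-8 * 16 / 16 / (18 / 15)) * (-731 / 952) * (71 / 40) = 3053/336 = 9.09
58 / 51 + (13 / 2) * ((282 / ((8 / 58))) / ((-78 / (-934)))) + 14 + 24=32470555/204 = 159169.39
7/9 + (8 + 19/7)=724/63 = 11.49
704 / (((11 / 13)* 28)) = 208/7 = 29.71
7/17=0.41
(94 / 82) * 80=3760/41 = 91.71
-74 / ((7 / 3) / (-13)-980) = 2886/38227 = 0.08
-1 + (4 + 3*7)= 24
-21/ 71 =-0.30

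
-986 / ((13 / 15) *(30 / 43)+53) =-42398/2305 = -18.39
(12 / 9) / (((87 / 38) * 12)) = 38/783 = 0.05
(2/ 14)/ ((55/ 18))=0.05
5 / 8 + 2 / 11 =71/88 = 0.81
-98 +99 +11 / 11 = 2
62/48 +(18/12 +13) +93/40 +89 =6427/60 = 107.12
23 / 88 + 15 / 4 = 353/88 = 4.01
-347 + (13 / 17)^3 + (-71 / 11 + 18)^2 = -126774517/594473 = -213.26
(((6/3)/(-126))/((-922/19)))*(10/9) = 95/261387 = 0.00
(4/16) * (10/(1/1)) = 5/2 = 2.50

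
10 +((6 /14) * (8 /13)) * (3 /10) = 4586/455 = 10.08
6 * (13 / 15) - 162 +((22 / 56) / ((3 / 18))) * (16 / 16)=-10811/70 = -154.44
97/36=2.69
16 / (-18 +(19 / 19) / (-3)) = -48/55 = -0.87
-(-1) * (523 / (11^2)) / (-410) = -0.01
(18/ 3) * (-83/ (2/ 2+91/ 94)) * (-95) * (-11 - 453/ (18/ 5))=-121703398/37 = -3289281.03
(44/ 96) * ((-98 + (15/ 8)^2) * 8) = -66517/192 = -346.44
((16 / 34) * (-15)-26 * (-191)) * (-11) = -927322/17 = -54548.35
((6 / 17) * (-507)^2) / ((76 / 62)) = 23905557/323 = 74011.01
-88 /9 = -9.78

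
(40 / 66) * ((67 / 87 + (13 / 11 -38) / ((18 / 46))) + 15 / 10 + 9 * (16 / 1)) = 998710/31581 = 31.62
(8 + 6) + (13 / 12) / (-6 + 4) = 323/24 = 13.46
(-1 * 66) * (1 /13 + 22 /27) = -6886/117 = -58.85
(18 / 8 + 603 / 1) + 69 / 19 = 46275/76 = 608.88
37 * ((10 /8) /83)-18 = -5791/332 = -17.44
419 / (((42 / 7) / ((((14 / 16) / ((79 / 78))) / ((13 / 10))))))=14665/316 = 46.41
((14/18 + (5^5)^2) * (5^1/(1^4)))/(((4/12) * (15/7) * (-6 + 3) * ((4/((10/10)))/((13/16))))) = -999755939/216 = -4628499.72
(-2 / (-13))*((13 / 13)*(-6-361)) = -734/13 = -56.46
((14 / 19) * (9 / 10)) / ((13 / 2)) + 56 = 69286/1235 = 56.10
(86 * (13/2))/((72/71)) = 39689/72 = 551.24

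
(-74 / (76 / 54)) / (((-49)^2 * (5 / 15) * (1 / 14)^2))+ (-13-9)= -32470/931 = -34.88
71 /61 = 1.16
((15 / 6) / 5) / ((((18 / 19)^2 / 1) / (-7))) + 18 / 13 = -2.52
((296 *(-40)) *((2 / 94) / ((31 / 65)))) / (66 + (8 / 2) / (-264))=-781440/97619 = -8.00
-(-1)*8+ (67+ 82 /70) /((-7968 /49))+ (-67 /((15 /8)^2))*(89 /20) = -115376149/1494000 = -77.23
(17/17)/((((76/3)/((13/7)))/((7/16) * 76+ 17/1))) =7839/2128 = 3.68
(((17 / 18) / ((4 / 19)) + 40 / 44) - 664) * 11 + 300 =-500015/72 = -6944.65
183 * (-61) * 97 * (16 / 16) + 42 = -1082769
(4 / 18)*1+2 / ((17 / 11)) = 232/153 = 1.52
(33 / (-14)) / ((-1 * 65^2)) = 33/59150 = 0.00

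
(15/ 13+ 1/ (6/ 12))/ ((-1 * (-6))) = 0.53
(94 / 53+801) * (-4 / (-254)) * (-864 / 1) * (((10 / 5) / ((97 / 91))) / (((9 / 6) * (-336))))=26549328/652907 = 40.66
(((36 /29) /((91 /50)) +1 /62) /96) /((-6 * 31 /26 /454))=-25932253/56183904 = -0.46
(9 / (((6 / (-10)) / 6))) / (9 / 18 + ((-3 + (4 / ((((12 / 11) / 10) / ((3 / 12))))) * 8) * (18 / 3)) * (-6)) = 180/5063 = 0.04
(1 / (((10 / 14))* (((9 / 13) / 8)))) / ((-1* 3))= -728/135 = -5.39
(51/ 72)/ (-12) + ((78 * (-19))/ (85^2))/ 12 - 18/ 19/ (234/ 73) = -191021471/513957600 = -0.37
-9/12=-3/4 = -0.75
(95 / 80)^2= 361/256 = 1.41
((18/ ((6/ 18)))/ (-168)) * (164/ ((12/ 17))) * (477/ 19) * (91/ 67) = -12966291/5092 = -2546.40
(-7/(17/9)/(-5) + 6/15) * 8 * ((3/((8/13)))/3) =1261/85 = 14.84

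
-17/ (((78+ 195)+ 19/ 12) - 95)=-204/2155 = -0.09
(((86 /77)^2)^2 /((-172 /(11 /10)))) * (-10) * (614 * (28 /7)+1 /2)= 781235782/3195731 = 244.46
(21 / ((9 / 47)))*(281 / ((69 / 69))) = 92449/3 = 30816.33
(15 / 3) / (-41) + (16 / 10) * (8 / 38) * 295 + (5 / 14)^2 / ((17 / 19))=257976941/2595628 = 99.39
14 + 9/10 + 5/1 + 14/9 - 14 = 671/90 = 7.46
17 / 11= 1.55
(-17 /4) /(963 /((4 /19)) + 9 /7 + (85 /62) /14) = -3689/3971650 = 0.00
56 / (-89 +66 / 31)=-1736/2693 = -0.64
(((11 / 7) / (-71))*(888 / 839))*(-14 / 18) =3256/178707 = 0.02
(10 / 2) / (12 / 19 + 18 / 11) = 1045/474 = 2.20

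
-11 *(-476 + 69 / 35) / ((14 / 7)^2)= 182501/140 = 1303.58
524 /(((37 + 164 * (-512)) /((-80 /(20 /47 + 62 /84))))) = 27583360/64263169 = 0.43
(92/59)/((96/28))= 161/354 = 0.45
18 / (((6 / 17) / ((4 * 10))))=2040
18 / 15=6/5 = 1.20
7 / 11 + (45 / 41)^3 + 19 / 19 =2.96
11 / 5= 2.20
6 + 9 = 15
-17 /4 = -4.25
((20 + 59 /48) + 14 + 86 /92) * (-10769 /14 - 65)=-155428025/5152 = -30168.48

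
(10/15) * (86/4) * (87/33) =1247/33 = 37.79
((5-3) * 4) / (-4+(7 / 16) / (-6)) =-768/391 = -1.96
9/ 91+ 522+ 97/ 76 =3619663/6916 = 523.38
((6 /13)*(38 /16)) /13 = 57/676 = 0.08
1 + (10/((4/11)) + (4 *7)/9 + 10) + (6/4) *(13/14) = 10837/252 = 43.00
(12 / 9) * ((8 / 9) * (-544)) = -17408/27 = -644.74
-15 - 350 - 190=-555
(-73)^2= 5329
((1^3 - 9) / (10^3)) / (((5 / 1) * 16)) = -1/10000 = 0.00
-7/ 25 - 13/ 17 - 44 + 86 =17406/425 = 40.96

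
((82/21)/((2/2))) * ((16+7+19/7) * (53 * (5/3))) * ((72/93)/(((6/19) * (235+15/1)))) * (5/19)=34768/1519 = 22.89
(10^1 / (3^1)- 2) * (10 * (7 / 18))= 140/27 = 5.19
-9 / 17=-0.53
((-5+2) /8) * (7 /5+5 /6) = -67/80 = -0.84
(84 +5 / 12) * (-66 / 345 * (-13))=209.94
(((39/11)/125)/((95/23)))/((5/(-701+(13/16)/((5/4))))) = -12564279/13062500 = -0.96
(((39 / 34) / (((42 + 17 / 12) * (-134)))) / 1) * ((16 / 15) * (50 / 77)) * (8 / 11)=-49920/502625893 = 0.00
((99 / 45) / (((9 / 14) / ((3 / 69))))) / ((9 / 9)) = 154/1035 = 0.15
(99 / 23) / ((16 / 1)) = 99/368 = 0.27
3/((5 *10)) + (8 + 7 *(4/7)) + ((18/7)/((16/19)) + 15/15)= 16.11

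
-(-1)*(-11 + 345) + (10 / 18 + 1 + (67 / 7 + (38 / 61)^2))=80996675/234423 = 345.52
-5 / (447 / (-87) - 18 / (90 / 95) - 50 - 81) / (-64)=-145/287936 = 0.00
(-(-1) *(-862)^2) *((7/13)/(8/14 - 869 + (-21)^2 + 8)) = -9102289/9542 = -953.92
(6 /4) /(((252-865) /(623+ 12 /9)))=-1873/1226 = -1.53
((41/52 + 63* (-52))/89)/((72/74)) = -6301507/166608 = -37.82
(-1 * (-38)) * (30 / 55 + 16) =6916/11 = 628.73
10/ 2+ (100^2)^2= 100000005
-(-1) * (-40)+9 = -31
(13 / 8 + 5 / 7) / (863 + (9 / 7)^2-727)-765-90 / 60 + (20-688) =-77404703/53960 = -1434.48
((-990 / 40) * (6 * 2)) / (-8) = 297/8 = 37.12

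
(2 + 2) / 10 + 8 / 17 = 0.87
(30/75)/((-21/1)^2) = 2/2205 = 0.00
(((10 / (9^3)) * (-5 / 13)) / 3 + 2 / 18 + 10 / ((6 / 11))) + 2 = 581206/28431 = 20.44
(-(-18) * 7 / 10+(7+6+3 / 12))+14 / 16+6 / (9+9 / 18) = 20791/760 = 27.36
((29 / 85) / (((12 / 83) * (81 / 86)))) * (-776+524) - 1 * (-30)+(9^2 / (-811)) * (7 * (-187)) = -875976449/1861245 = -470.64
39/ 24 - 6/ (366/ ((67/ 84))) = 16519/10248 = 1.61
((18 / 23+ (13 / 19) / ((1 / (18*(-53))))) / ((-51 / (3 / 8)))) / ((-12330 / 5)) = -3957/2035546 = 0.00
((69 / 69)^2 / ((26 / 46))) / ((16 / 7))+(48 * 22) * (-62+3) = -12959071/208 = -62303.23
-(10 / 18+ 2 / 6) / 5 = -0.18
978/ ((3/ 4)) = 1304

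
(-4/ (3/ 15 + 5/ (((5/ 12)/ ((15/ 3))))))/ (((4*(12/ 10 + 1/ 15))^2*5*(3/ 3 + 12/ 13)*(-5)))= 117/2173220 = 0.00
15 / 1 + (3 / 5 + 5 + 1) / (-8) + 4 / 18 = 5183/360 = 14.40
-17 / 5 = -3.40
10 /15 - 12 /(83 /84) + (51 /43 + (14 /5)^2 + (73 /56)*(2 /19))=-329612921/142403100 = -2.31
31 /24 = 1.29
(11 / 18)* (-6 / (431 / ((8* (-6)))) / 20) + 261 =562499/2155 = 261.02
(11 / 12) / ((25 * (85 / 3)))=11/8500 = 0.00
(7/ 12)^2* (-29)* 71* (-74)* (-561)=-698064829/24 = -29086034.54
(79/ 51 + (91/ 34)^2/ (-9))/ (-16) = -7835/166464 = -0.05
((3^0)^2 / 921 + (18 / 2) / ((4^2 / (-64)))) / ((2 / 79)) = -2619245/1842 = -1421.96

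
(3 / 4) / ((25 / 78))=117/50 = 2.34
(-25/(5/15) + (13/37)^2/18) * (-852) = 262413302/4107 = 63894.16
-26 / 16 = -1.62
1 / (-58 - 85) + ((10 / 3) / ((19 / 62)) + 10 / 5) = 104905/8151 = 12.87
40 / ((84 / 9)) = 30/7 = 4.29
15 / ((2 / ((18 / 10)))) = 27/2 = 13.50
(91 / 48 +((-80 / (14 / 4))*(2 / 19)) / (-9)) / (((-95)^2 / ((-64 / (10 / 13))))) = -1077154/54014625 = -0.02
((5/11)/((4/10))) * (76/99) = 0.87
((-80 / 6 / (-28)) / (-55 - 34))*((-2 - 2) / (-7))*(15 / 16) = -25/8722 = 0.00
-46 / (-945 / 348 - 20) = 5336/2635 = 2.03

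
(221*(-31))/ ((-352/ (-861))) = -5898711/352 = -16757.70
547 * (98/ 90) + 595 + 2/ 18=17861/15 = 1190.73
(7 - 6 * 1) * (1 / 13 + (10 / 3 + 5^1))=328/39 = 8.41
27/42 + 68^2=4624.64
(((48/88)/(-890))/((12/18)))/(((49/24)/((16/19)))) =-1728/4557245 = 0.00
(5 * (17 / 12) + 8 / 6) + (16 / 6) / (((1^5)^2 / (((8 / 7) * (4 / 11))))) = 8801/924 = 9.52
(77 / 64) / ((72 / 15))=385/1536 = 0.25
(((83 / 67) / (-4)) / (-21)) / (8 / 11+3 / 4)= 913/91455 = 0.01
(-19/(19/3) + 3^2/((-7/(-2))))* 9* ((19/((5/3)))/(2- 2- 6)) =7.33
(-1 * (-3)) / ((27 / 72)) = 8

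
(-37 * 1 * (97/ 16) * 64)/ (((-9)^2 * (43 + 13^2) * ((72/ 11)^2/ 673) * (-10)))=292263037/222549120 = 1.31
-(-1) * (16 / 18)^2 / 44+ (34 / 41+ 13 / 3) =189251/36531 = 5.18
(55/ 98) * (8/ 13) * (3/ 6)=110/637 = 0.17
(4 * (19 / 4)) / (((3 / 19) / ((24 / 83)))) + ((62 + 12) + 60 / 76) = 172815/1577 = 109.58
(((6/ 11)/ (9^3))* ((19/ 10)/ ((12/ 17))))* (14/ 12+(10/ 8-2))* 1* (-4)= -323/96228 = 0.00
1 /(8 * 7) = 1/56 = 0.02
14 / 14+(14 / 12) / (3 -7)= 17/24 = 0.71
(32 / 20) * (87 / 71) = 696/355 = 1.96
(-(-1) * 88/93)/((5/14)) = 1232/465 = 2.65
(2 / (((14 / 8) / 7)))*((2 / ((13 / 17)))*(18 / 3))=1632/13 = 125.54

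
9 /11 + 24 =24.82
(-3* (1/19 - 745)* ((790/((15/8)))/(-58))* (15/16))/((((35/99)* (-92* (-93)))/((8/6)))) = -2635677/392863 = -6.71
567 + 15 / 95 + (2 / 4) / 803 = 567.16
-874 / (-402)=437/201 = 2.17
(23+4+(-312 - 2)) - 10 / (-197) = -286.95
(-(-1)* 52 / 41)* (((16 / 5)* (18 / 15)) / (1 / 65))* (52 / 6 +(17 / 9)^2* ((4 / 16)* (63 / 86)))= 15604784/5289 = 2950.42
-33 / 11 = -3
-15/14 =-1.07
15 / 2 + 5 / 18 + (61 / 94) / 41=270329/34686 = 7.79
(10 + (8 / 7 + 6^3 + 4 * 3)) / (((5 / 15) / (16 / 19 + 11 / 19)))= 135594/133 = 1019.50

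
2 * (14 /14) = 2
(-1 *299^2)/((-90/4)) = 178802/45 = 3973.38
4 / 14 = 2/7 = 0.29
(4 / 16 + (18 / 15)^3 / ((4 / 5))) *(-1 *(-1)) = 241/100 = 2.41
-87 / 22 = -3.95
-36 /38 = -18/19 = -0.95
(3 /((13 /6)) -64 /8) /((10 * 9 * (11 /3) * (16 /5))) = -43/6864 = -0.01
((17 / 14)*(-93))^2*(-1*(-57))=142474977/196 = 726913.15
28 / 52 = 7/13 = 0.54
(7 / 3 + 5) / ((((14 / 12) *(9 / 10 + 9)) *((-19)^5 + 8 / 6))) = -40/155994153 = 0.00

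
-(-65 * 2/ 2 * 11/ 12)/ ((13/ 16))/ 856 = 55/642 = 0.09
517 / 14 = 36.93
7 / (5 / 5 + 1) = 7/2 = 3.50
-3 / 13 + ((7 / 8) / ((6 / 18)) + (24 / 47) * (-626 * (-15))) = 23449143/4888 = 4797.29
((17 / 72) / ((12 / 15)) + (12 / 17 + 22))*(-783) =-9797331/544 = -18009.80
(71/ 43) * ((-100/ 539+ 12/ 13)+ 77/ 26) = 6.11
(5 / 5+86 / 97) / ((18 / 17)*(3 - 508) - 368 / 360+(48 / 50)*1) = -699975/198412336 = 0.00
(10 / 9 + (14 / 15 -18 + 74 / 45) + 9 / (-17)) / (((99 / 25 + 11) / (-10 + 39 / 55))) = 5801383/629442 = 9.22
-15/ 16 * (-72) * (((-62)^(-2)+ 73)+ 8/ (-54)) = 37805875/7688 = 4917.52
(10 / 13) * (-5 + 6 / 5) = -38/13 = -2.92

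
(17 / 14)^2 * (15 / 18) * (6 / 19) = 0.39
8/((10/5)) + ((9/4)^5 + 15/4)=66985/1024 = 65.42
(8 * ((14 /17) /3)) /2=56/51 = 1.10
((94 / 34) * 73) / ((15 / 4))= 13724/255 = 53.82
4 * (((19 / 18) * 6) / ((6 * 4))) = 19/18 = 1.06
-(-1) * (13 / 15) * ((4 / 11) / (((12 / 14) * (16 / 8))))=91/495 = 0.18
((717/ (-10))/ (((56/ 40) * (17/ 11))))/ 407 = -717/8806 = -0.08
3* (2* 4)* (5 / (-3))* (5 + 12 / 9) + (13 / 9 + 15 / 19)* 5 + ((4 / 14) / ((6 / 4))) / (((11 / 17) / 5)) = -3169190/13167 = -240.69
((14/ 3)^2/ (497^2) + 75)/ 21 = 486097/136107 = 3.57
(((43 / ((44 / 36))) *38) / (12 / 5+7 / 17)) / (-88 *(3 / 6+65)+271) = -0.09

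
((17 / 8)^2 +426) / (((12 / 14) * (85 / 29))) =5593259/32640 = 171.36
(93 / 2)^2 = 8649/4 = 2162.25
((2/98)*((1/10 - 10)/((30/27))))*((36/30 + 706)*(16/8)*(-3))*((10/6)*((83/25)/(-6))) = -21791484/30625 = -711.56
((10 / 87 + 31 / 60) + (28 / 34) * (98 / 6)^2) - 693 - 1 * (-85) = -387.67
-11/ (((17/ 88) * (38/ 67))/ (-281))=9112268/323 = 28211.36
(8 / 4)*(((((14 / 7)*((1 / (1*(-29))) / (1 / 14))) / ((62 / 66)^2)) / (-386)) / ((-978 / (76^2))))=-0.03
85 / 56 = 1.52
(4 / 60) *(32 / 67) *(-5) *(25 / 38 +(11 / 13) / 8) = -2012/16549 = -0.12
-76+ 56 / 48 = -449/6 = -74.83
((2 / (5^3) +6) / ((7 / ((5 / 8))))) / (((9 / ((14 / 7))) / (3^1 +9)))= 752/525 = 1.43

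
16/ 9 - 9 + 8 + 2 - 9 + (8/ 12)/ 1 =-50/9 = -5.56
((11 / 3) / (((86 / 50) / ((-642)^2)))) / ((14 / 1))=18890850/301 = 62760.30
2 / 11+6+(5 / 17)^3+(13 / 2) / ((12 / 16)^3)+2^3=43212569/1459161 = 29.61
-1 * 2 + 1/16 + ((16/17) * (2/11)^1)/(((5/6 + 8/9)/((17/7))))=-64781/38192 = -1.70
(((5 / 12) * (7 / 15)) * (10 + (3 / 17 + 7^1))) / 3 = 511/459 = 1.11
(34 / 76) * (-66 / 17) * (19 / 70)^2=-627/4900 = -0.13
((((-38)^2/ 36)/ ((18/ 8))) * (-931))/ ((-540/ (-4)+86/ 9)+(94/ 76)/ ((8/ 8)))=-7297976/64107 = -113.84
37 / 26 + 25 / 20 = 139/52 = 2.67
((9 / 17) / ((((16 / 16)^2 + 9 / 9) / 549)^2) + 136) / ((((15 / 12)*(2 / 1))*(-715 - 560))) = -2721857/216750 = -12.56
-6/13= -0.46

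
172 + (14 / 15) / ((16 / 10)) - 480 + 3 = -3653/12 = -304.42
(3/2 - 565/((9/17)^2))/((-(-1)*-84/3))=326327/4536 = 71.94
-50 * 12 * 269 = -161400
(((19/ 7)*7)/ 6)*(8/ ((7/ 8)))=608/21 = 28.95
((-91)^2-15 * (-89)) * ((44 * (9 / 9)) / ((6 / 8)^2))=6769664/9 = 752184.89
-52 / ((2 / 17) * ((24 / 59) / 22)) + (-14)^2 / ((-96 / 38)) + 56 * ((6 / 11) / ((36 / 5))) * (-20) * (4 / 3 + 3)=-9642637/396 = -24350.09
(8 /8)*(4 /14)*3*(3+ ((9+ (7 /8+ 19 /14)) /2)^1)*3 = 8685/392 = 22.16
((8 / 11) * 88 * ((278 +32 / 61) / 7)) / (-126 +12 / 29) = -15766720/777567 = -20.28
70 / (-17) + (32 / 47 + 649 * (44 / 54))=11333980/21573 = 525.38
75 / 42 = 25/14 = 1.79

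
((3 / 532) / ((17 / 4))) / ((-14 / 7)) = -3/4522 = 0.00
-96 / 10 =-48/5 = -9.60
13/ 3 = 4.33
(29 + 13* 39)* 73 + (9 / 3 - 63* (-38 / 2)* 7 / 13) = 517082/13 = 39775.54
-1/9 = -0.11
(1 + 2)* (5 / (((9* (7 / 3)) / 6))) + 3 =51/7 = 7.29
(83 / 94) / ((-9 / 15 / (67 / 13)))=-27805/3666 = -7.58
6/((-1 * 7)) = -6/7 = -0.86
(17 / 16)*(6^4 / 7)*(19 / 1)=3737.57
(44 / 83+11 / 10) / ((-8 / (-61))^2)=5034513/53120 = 94.78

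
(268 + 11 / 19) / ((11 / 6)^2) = 183708/2299 = 79.91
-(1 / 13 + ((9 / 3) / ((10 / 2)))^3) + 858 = 1393774/1625 = 857.71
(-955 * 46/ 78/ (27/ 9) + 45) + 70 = -8510/117 = -72.74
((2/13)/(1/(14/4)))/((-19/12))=-84/247 = -0.34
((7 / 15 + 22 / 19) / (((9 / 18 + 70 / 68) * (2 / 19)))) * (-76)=-149549/195 = -766.92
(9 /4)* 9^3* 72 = 118098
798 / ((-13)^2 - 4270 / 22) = -1463/46 = -31.80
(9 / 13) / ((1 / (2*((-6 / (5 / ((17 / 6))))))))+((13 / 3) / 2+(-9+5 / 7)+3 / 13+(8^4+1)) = 11155883/2730 = 4086.40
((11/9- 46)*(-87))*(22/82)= 128557/123 = 1045.18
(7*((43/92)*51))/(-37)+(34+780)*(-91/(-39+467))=-64679531/364228 = -177.58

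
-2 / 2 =-1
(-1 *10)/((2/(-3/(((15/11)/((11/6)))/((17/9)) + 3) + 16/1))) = -175875/2327 = -75.58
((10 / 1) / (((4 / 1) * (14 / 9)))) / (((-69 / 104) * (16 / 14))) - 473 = -43711/92 = -475.12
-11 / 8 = -1.38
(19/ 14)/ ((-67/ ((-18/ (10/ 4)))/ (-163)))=-55746/2345 = -23.77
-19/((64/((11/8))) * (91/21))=-627/6656 = -0.09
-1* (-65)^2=-4225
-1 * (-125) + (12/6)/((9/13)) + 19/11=12832/99 = 129.62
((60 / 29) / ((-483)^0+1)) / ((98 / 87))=45/49 = 0.92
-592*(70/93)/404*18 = -62160/3131 = -19.85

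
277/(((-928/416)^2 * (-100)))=-46813/84100 = -0.56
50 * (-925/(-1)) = 46250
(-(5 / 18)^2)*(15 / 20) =-25/432 = -0.06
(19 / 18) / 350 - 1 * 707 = -4454081/6300 = -707.00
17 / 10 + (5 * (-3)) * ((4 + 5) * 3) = -4033/10 = -403.30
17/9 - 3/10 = 143/90 = 1.59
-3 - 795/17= -49.76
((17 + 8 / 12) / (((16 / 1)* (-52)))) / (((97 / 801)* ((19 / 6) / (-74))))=1570761/383344 = 4.10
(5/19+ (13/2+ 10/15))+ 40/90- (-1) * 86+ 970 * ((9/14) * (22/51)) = 14767915/40698 = 362.87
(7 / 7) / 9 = 1/9 = 0.11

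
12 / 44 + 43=476/11 = 43.27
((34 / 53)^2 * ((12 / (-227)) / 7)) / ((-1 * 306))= 136/13390503 = 0.00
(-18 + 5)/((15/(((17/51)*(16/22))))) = -104/495 = -0.21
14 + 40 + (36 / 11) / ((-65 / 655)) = 3006/143 = 21.02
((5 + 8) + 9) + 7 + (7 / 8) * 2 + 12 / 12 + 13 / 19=2465/76 = 32.43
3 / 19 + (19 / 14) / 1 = 403/266 = 1.52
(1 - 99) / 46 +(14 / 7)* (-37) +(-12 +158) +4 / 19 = 30625/437 = 70.08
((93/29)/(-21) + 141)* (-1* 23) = -657616/203 = -3239.49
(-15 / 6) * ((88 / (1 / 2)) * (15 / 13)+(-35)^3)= 2773675/26 = 106679.81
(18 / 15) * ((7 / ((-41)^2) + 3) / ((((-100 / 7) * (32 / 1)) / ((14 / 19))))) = -14847/2555120 = -0.01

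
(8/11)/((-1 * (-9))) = 8/99 = 0.08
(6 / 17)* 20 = 120/17 = 7.06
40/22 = 20/11 = 1.82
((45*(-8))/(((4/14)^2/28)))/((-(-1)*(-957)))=41160/319 = 129.03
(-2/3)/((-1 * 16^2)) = 1/384 = 0.00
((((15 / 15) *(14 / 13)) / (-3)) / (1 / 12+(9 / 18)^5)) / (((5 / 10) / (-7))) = 43.86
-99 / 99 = -1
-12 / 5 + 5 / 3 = -0.73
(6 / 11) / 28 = 3/154 = 0.02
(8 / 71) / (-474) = -4/16827 = 0.00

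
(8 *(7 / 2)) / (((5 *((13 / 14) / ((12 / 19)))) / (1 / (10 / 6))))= 14112/6175 = 2.29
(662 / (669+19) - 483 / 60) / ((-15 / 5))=12191/5160 = 2.36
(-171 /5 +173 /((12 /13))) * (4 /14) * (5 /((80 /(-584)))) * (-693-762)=65095633/28 = 2324844.04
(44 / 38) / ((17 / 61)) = 1342/323 = 4.15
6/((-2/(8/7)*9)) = -8/21 = -0.38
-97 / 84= -1.15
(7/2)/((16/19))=133/32 = 4.16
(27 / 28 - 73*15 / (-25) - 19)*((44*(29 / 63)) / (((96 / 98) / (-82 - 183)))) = -141165.62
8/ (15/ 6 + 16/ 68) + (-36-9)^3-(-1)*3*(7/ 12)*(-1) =-91123.83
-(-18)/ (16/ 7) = 63/8 = 7.88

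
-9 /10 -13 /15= -53/30 = -1.77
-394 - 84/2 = -436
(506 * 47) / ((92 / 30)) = 7755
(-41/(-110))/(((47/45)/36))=6642/517 = 12.85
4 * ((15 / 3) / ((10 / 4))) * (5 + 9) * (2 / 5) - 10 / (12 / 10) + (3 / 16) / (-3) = 8737/240 = 36.40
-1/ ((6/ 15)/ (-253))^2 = -1600225/4 = -400056.25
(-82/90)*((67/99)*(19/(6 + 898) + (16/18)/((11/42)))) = -55970125/26580312 = -2.11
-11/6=-1.83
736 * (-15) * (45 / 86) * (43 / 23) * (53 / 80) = -7155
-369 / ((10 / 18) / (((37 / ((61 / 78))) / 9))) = -1064934/305 = -3491.59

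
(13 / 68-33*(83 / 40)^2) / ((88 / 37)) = -142802573/2393600 = -59.66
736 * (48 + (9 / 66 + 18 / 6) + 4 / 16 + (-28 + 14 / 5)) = 1060024/55 = 19273.16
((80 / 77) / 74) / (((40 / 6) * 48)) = 1/22792 = 0.00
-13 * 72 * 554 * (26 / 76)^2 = -21908484/361 = -60688.32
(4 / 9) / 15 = 4/135 = 0.03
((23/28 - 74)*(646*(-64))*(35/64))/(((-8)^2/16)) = 3309135/8 = 413641.88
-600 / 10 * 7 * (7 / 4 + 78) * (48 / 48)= -33495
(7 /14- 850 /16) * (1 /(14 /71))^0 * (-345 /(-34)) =-145245/272 = -533.99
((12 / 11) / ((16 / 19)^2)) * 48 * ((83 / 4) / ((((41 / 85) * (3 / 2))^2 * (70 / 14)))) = 43296535/73964 = 585.37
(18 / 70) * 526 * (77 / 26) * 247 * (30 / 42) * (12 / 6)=989406/7 = 141343.71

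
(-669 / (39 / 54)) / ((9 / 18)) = -24084/13 = -1852.62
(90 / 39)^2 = 900/169 = 5.33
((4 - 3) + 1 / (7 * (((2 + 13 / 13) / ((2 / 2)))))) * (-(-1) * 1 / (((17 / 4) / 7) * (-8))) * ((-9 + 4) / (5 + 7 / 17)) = 55/276 = 0.20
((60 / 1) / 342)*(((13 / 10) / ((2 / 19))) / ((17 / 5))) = 65/102 = 0.64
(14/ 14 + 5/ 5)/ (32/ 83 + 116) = 83/4830 = 0.02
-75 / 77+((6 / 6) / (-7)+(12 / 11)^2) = 62/847 = 0.07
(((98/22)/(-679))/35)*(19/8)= -19/42680 = 0.00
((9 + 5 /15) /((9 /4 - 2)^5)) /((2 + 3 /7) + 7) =100352/99 = 1013.66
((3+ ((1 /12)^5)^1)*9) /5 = 5.40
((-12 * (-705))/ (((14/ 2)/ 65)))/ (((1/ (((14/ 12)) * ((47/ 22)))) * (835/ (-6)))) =-2584530/1837 = -1406.93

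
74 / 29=2.55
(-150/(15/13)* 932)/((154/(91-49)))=-363480/11 = -33043.64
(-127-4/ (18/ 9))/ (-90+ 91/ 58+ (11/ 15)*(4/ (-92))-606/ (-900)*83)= 2151075/543209 = 3.96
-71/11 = -6.45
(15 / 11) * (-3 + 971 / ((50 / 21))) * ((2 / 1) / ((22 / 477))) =28964871/1210 = 23937.91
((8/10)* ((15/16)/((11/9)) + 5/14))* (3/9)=277/924 = 0.30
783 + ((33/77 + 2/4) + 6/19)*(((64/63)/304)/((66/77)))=53423638/68229 = 783.00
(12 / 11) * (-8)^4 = 49152/11 = 4468.36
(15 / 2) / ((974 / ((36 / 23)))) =135/11201 = 0.01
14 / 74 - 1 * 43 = -1584/37 = -42.81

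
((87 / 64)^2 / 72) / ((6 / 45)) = 12615/65536 = 0.19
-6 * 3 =-18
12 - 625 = -613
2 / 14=1/7 = 0.14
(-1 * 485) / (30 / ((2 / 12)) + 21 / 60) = -9700/3607 = -2.69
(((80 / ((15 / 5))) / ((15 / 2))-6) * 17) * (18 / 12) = -187/3 = -62.33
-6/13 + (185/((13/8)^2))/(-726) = -34234/61347 = -0.56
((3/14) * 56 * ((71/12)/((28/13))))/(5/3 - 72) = -0.47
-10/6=-5/3 = -1.67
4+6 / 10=23/5 = 4.60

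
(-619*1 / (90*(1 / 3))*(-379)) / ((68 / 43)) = 10087843/2040 = 4945.02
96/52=1.85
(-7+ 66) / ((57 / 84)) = 1652/19 = 86.95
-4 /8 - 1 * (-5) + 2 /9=85/18 = 4.72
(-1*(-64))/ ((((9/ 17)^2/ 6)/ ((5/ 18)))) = 380.58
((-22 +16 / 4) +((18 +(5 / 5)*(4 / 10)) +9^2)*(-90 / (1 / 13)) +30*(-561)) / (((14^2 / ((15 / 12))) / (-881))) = 293254065/392 = 748097.10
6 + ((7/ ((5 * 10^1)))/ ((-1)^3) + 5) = 543/50 = 10.86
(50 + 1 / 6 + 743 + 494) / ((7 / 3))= 7723/14 = 551.64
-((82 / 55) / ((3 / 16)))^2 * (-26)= 44754944/27225 = 1643.89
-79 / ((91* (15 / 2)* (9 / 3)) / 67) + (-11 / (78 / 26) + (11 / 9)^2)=-175354/36855 = -4.76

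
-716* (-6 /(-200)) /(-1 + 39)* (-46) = 12351/475 = 26.00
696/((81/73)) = 16936/27 = 627.26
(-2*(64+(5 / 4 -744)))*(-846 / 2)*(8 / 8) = -1148445/2 = -574222.50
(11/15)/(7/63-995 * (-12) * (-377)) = -33/202562095 = 0.00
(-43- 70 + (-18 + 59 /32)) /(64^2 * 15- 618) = -4133/1946304 = 0.00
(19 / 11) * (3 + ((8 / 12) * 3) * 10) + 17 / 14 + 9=7691/154 = 49.94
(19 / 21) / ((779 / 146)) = 146/861 = 0.17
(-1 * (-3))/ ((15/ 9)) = 1.80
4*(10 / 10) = 4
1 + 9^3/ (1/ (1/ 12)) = 247/4 = 61.75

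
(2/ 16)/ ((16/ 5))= 5/128 = 0.04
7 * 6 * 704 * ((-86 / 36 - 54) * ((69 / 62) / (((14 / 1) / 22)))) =-90391840/31 = -2915865.81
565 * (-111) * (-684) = 42897060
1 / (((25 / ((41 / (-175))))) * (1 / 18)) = -738/4375 = -0.17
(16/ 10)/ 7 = 8/35 = 0.23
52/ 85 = 0.61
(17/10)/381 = 17/3810 = 0.00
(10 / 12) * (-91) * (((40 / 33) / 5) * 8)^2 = -931840/3267 = -285.23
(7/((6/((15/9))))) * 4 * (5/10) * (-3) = -35/3 = -11.67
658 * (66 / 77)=564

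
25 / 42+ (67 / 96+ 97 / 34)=47365/11424 = 4.15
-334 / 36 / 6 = -167/108 = -1.55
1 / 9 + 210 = 1891/9 = 210.11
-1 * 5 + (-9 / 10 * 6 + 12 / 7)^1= -304/35 = -8.69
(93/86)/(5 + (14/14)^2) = 31/172 = 0.18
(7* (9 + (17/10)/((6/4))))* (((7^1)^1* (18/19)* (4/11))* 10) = 18816/11 = 1710.55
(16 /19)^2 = 256/361 = 0.71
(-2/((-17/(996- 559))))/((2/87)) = 38019/17 = 2236.41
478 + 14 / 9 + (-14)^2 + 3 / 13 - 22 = 76493/117 = 653.79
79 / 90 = 0.88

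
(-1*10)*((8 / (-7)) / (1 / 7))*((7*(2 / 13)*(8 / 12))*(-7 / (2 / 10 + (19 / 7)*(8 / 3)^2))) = -1646400/79859 = -20.62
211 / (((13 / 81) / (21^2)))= 7537131/13 = 579779.31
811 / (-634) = -811/634 = -1.28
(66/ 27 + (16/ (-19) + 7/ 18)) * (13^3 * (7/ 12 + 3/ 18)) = 498719/152 = 3281.05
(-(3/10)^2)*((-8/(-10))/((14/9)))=-81/1750 = -0.05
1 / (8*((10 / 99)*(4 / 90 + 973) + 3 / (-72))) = 891/700295 = 0.00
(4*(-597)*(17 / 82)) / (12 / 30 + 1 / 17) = -575110/533 = -1079.01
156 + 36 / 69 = 156.52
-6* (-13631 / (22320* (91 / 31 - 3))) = -56.80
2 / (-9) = -0.22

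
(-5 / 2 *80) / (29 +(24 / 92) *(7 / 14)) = -460/67 = -6.87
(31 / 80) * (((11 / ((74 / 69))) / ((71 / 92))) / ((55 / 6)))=147591/262700 = 0.56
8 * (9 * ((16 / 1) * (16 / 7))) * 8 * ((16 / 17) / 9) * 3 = 786432/119 = 6608.67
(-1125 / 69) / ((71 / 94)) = -35250/1633 = -21.59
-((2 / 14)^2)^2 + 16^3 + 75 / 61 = 600084270/146461 = 4097.23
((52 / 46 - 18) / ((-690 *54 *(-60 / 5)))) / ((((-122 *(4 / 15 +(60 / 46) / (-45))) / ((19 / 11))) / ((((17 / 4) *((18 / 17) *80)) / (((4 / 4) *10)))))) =1843/22779108 = 0.00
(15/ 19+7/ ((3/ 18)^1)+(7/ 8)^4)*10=16878335/38912 = 433.76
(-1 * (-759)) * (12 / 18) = 506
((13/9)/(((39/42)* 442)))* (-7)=-49/1989 = -0.02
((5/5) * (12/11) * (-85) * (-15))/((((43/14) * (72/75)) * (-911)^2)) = 223125/392552633 = 0.00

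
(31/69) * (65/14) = 2015/966 = 2.09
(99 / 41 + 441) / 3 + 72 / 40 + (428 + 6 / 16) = 947887/1640 = 577.98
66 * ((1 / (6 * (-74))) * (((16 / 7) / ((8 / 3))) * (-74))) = 66/7 = 9.43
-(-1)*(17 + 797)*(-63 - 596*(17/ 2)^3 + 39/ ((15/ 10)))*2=-595938354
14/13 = 1.08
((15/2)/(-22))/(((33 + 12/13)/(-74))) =0.74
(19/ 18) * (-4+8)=38/9 = 4.22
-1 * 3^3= -27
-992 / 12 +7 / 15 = -411/5 = -82.20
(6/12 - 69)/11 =-137/22 = -6.23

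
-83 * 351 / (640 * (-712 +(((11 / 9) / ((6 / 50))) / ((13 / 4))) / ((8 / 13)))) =786591/12215360 = 0.06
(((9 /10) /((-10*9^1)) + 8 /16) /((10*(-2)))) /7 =-7/2000 = 0.00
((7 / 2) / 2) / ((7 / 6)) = 3/2 = 1.50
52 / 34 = 26/17 = 1.53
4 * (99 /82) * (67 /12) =2211/82 = 26.96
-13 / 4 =-3.25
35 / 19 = 1.84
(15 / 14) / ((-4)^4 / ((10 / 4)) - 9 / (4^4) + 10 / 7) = 9600/929989 = 0.01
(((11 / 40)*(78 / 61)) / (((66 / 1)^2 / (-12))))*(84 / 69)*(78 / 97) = -7098/7485005 = 0.00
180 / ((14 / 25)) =2250/7 = 321.43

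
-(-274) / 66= 137/33 = 4.15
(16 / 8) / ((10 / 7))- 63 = -308/5 = -61.60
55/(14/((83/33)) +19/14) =12782/1609 = 7.94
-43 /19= -2.26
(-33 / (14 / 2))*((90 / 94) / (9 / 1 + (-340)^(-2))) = -171666000/342291929 = -0.50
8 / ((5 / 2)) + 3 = 31/5 = 6.20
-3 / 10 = -0.30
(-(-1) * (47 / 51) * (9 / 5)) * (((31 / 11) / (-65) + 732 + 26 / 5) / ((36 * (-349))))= -8257383/84841900 = -0.10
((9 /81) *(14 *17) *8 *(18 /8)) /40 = 119/10 = 11.90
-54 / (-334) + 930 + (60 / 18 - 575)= 179606/501 = 358.50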